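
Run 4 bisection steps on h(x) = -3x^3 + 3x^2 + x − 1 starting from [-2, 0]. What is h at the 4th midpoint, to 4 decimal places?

0.2793

midpoint -1: h = 4 > 0 → [-1, 0]
midpoint -0.5: h = -0.375 < 0 → [-1, -0.5]
midpoint -0.75: h = 1.203125 > 0 → [-0.75, -0.5]
midpoint -0.625: h = 0.2793 > 0 → [-0.625, -0.5]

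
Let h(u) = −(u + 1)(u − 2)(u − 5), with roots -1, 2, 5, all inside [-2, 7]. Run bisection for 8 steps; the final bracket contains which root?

5

h(2.5) = 4.375 > 0, so the root lies in [2.5, 7]
h(4.75) = 3.953125 > 0, so the root lies in [4.75, 7]
h(5.875) = -23.310547 < 0, so the root lies in [4.75, 5.875]
h(5.3125) = -6.5344 < 0, so the root lies in [4.75, 5.3125]
h(5.03125) = -0.5713 < 0, so the root lies in [4.75, 5.03125]
h(4.890625) = 1.8624 > 0, so the root lies in [4.890625, 5.03125]
h(4.9609375) = 0.6895 > 0, so the root lies in [4.9609375, 5.03125]
h(4.99609375) = 0.0702 > 0, so the root lies in [4.99609375, 5.03125]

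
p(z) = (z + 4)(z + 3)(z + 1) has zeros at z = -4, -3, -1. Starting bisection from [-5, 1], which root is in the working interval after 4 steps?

-1

m = -2, p(m) = -2 (−); new bracket [-2, 1]
m = -0.5, p(m) = 4.375 (+); new bracket [-2, -0.5]
m = -1.25, p(m) = -1.203125 (−); new bracket [-1.25, -0.5]
m = -0.875, p(m) = 0.8301 (+); new bracket [-1.25, -0.875]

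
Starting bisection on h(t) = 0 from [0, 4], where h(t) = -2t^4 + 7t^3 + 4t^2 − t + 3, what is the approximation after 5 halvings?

3.875

t = 2 gives h = 41, positive; keep [2, 4]
t = 3 gives h = 63, positive; keep [3, 4]
t = 3.5 gives h = 48.5, positive; keep [3.5, 4]
t = 3.75 gives h = 29.1328, positive; keep [3.75, 4]
t = 3.875 gives h = 15.5483, positive; keep [3.875, 4]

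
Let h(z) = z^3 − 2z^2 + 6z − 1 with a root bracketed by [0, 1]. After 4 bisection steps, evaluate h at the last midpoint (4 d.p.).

m = 0.5, h(m) = 1.625 (+); new bracket [0, 0.5]
m = 0.25, h(m) = 0.390625 (+); new bracket [0, 0.25]
m = 0.125, h(m) = -0.279297 (−); new bracket [0.125, 0.25]
m = 0.1875, h(m) = 0.0613 (+); new bracket [0.125, 0.1875]

0.0613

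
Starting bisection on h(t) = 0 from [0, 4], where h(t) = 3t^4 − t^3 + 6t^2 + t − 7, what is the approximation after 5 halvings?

t = 2 gives h = 59, positive; keep [0, 2]
t = 1 gives h = 2, positive; keep [0, 1]
t = 0.5 gives h = -4.9375, negative; keep [0.5, 1]
t = 0.75 gives h = -2.3477, negative; keep [0.75, 1]
t = 0.875 gives h = -0.4426, negative; keep [0.875, 1]

0.875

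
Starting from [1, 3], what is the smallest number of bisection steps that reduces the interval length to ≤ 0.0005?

Width after n steps is 2/2^n. Need 2^n ≥ 2/0.0005 = 4000.
2^11 = 2048 < 4000 ≤ 2^12 = 4096, so n = 12.

12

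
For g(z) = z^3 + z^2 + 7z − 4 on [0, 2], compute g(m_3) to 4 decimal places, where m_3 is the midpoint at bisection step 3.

g(1) = 5 > 0, so the root lies in [0, 1]
g(0.5) = -0.125 < 0, so the root lies in [0.5, 1]
g(0.75) = 2.234375 > 0, so the root lies in [0.5, 0.75]

2.2344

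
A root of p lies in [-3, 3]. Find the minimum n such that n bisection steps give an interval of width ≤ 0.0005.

Width after n steps is 6/2^n. Need 2^n ≥ 6/0.0005 = 12000.
2^13 = 8192 < 12000 ≤ 2^14 = 16384, so n = 14.

14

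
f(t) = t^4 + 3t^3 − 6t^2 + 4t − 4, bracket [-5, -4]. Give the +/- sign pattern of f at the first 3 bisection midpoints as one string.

m = -4.5, f(m) = -6.8125 (−); new bracket [-5, -4.5]
m = -4.75, f(m) = 29.175781 (+); new bracket [-4.75, -4.5]
m = -4.625, f(m) = 9.920166 (+); new bracket [-4.625, -4.5]

-++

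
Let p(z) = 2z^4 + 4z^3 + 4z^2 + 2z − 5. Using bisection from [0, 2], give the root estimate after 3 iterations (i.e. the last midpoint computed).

0.75

z = 1 gives p = 7, positive; keep [0, 1]
z = 0.5 gives p = -2.375, negative; keep [0.5, 1]
z = 0.75 gives p = 1.070312, positive; keep [0.5, 0.75]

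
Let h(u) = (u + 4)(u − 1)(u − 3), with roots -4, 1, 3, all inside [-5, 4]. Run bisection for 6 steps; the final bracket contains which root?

-4

midpoint -0.5: h = 18.375 > 0 → [-5, -0.5]
midpoint -2.75: h = 26.953125 > 0 → [-5, -2.75]
midpoint -3.875: h = 4.189453 > 0 → [-5, -3.875]
midpoint -4.4375: h = -17.6931 < 0 → [-4.4375, -3.875]
midpoint -4.15625: h = -5.7655 < 0 → [-4.15625, -3.875]
midpoint -4.015625: h = -0.5498 < 0 → [-4.015625, -3.875]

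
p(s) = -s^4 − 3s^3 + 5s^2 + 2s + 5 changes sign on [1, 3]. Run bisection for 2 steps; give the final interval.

[1.5, 2]

midpoint 2: p = -11 < 0 → [1, 2]
midpoint 1.5: p = 4.0625 > 0 → [1.5, 2]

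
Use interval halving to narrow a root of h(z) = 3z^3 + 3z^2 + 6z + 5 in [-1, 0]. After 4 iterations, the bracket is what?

z = -0.5 gives h = 2.375, positive; keep [-1, -0.5]
z = -0.75 gives h = 0.921875, positive; keep [-1, -0.75]
z = -0.875 gives h = 0.037109, positive; keep [-1, -0.875]
z = -0.9375 gives h = -0.4602, negative; keep [-0.9375, -0.875]

[-0.9375, -0.875]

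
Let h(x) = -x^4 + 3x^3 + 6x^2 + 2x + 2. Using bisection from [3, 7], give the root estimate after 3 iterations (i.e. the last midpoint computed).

4.5

x = 5 gives h = -88, negative; keep [3, 5]
x = 4 gives h = 42, positive; keep [4, 5]
x = 4.5 gives h = -4.1875, negative; keep [4, 4.5]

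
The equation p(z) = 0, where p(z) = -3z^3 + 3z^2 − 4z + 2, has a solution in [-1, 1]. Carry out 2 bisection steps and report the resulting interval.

[0.5, 1]

p(0) = 2 > 0, so the root lies in [0, 1]
p(0.5) = 0.375 > 0, so the root lies in [0.5, 1]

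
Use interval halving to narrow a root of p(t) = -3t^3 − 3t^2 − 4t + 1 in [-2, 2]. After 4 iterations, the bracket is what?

t = 0 gives p = 1, positive; keep [0, 2]
t = 1 gives p = -9, negative; keep [0, 1]
t = 0.5 gives p = -2.125, negative; keep [0, 0.5]
t = 0.25 gives p = -0.2344, negative; keep [0, 0.25]

[0, 0.25]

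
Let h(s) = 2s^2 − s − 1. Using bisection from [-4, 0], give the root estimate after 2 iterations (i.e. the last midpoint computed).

h(-2) = 9 > 0, so the root lies in [-2, 0]
h(-1) = 2 > 0, so the root lies in [-1, 0]

-1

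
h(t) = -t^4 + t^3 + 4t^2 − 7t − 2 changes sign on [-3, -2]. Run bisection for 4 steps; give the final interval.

[-2.1875, -2.125]

m = -2.5, h(m) = -14.1875 (−); new bracket [-2.5, -2]
m = -2.25, h(m) = -3.019531 (−); new bracket [-2.25, -2]
m = -2.125, h(m) = 0.950928 (+); new bracket [-2.25, -2.125]
m = -2.1875, h(m) = -0.9121 (−); new bracket [-2.1875, -2.125]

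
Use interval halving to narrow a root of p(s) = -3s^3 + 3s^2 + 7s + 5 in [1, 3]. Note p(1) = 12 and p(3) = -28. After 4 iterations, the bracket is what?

midpoint 2: p = 7 > 0 → [2, 3]
midpoint 2.5: p = -5.625 < 0 → [2, 2.5]
midpoint 2.25: p = 1.765625 > 0 → [2.25, 2.5]
midpoint 2.375: p = -1.6426 < 0 → [2.25, 2.375]

[2.25, 2.375]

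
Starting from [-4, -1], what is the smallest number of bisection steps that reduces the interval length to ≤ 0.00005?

Width after n steps is 3/2^n. Need 2^n ≥ 3/0.00005 = 60000.
2^15 = 32768 < 60000 ≤ 2^16 = 65536, so n = 16.

16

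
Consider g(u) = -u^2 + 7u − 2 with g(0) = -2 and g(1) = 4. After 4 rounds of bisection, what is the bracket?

[0.25, 0.3125]

g(0.5) = 1.25 > 0, so the root lies in [0, 0.5]
g(0.25) = -0.3125 < 0, so the root lies in [0.25, 0.5]
g(0.375) = 0.484375 > 0, so the root lies in [0.25, 0.375]
g(0.3125) = 0.0898 > 0, so the root lies in [0.25, 0.3125]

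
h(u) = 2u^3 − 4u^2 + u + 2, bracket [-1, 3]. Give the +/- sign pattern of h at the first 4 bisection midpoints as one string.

u = 1 gives h = 1, positive; keep [-1, 1]
u = 0 gives h = 2, positive; keep [-1, 0]
u = -0.5 gives h = 0.25, positive; keep [-1, -0.5]
u = -0.75 gives h = -1.8438, negative; keep [-0.75, -0.5]

+++-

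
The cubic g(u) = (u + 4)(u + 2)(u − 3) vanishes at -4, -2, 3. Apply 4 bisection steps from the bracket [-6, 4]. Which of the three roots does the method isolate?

g(-1) = -12 < 0, so the root lies in [-1, 4]
g(1.5) = -28.875 < 0, so the root lies in [1.5, 4]
g(2.75) = -8.015625 < 0, so the root lies in [2.75, 4]
g(3.375) = 14.8652 > 0, so the root lies in [2.75, 3.375]

3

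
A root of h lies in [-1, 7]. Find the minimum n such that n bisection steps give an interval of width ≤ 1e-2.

10

Width after n steps is 8/2^n. Need 2^n ≥ 8/1e-2 = 800.
2^9 = 512 < 800 ≤ 2^10 = 1024, so n = 10.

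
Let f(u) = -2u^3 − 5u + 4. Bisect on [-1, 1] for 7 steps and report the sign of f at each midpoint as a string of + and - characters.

++-+-++

f(0) = 4 > 0, so the root lies in [0, 1]
f(0.5) = 1.25 > 0, so the root lies in [0.5, 1]
f(0.75) = -0.59375 < 0, so the root lies in [0.5, 0.75]
f(0.625) = 0.3867 > 0, so the root lies in [0.625, 0.75]
f(0.6875) = -0.0874 < 0, so the root lies in [0.625, 0.6875]
f(0.65625) = 0.1535 > 0, so the root lies in [0.65625, 0.6875]
f(0.671875) = 0.034 > 0, so the root lies in [0.671875, 0.6875]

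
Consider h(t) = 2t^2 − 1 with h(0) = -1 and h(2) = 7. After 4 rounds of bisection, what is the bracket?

[0.625, 0.75]

m = 1, h(m) = 1 (+); new bracket [0, 1]
m = 0.5, h(m) = -0.5 (−); new bracket [0.5, 1]
m = 0.75, h(m) = 0.125 (+); new bracket [0.5, 0.75]
m = 0.625, h(m) = -0.2188 (−); new bracket [0.625, 0.75]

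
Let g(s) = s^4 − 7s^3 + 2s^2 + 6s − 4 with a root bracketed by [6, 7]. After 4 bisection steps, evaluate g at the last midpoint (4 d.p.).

m = 6.5, g(m) = -17.8125 (−); new bracket [6.5, 7]
m = 6.75, g(m) = 50.738281 (+); new bracket [6.5, 6.75]
m = 6.625, g(m) = 14.490479 (+); new bracket [6.5, 6.625]
m = 6.5625, g(m) = -2.1399 (−); new bracket [6.5625, 6.625]

-2.1399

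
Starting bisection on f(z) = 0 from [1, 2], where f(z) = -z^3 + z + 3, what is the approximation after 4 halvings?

m = 1.5, f(m) = 1.125 (+); new bracket [1.5, 2]
m = 1.75, f(m) = -0.609375 (−); new bracket [1.5, 1.75]
m = 1.625, f(m) = 0.333984 (+); new bracket [1.625, 1.75]
m = 1.6875, f(m) = -0.1179 (−); new bracket [1.625, 1.6875]

1.6875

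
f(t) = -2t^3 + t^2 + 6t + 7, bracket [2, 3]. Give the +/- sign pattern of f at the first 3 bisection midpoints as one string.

f(2.5) = -3 < 0, so the root lies in [2, 2.5]
f(2.25) = 2.78125 > 0, so the root lies in [2.25, 2.5]
f(2.375) = 0.097656 > 0, so the root lies in [2.375, 2.5]

-++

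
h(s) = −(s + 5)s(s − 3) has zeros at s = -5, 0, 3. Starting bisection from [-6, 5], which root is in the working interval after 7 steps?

-5

m = -0.5, h(m) = -7.875 (−); new bracket [-6, -0.5]
m = -3.25, h(m) = -35.546875 (−); new bracket [-6, -3.25]
m = -4.625, h(m) = -13.224609 (−); new bracket [-6, -4.625]
m = -5.3125, h(m) = 13.8 (+); new bracket [-5.3125, -4.625]
m = -4.96875, h(m) = -1.2373 (−); new bracket [-5.3125, -4.96875]
m = -5.140625, h(m) = 5.8849 (+); new bracket [-5.140625, -4.96875]
m = -5.0546875, h(m) = 2.2265 (+); new bracket [-5.0546875, -4.96875]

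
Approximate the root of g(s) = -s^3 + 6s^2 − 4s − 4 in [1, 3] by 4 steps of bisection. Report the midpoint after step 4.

s = 2 gives g = 4, positive; keep [1, 2]
s = 1.5 gives g = 0.125, positive; keep [1, 1.5]
s = 1.25 gives g = -1.578125, negative; keep [1.25, 1.5]
s = 1.375 gives g = -0.7559, negative; keep [1.375, 1.5]

1.375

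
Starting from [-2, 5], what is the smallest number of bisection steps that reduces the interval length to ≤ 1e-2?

10

Width after n steps is 7/2^n. Need 2^n ≥ 7/1e-2 = 700.
2^9 = 512 < 700 ≤ 2^10 = 1024, so n = 10.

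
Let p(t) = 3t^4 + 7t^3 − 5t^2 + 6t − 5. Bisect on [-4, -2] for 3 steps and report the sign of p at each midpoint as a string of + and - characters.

p(-3) = -14 < 0, so the root lies in [-4, -3]
p(-3.5) = 62.8125 > 0, so the root lies in [-3.5, -3]
p(-3.25) = 17.089844 > 0, so the root lies in [-3.25, -3]

-++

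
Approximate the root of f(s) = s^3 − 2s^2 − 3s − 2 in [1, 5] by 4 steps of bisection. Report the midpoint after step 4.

3.25

m = 3, f(m) = -2 (−); new bracket [3, 5]
m = 4, f(m) = 18 (+); new bracket [3, 4]
m = 3.5, f(m) = 5.875 (+); new bracket [3, 3.5]
m = 3.25, f(m) = 1.4531 (+); new bracket [3, 3.25]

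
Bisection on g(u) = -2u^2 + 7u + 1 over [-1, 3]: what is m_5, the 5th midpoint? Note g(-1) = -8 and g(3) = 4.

-0.125

u = 1 gives g = 6, positive; keep [-1, 1]
u = 0 gives g = 1, positive; keep [-1, 0]
u = -0.5 gives g = -3, negative; keep [-0.5, 0]
u = -0.25 gives g = -0.875, negative; keep [-0.25, 0]
u = -0.125 gives g = 0.0938, positive; keep [-0.25, -0.125]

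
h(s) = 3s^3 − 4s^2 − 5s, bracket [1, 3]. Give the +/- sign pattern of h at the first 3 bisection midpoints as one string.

-++

midpoint 2: h = -2 < 0 → [2, 3]
midpoint 2.5: h = 9.375 > 0 → [2, 2.5]
midpoint 2.25: h = 2.671875 > 0 → [2, 2.25]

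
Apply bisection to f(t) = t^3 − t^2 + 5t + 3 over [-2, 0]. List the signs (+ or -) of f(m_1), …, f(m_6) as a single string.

m = -1, f(m) = -4 (−); new bracket [-1, 0]
m = -0.5, f(m) = 0.125 (+); new bracket [-1, -0.5]
m = -0.75, f(m) = -1.734375 (−); new bracket [-0.75, -0.5]
m = -0.625, f(m) = -0.7598 (−); new bracket [-0.625, -0.5]
m = -0.5625, f(m) = -0.3069 (−); new bracket [-0.5625, -0.5]
m = -0.53125, f(m) = -0.0884 (−); new bracket [-0.53125, -0.5]

-+----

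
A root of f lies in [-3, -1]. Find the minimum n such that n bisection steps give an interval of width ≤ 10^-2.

Width after n steps is 2/2^n. Need 2^n ≥ 2/10^-2 = 200.
2^7 = 128 < 200 ≤ 2^8 = 256, so n = 8.

8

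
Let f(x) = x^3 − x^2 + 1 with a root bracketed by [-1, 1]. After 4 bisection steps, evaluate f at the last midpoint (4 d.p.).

-0.4355

x = 0 gives f = 1, positive; keep [-1, 0]
x = -0.5 gives f = 0.625, positive; keep [-1, -0.5]
x = -0.75 gives f = 0.015625, positive; keep [-1, -0.75]
x = -0.875 gives f = -0.4355, negative; keep [-0.875, -0.75]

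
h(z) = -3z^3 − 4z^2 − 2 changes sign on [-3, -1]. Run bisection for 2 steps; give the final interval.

[-2, -1.5]

midpoint -2: h = 6 > 0 → [-2, -1]
midpoint -1.5: h = -0.875 < 0 → [-2, -1.5]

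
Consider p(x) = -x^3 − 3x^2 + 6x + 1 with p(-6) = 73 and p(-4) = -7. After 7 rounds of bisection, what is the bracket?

x = -5 gives p = 21, positive; keep [-5, -4]
x = -4.5 gives p = 4.375, positive; keep [-4.5, -4]
x = -4.25 gives p = -1.921875, negative; keep [-4.5, -4.25]
x = -4.375 gives p = 1.0684, positive; keep [-4.375, -4.25]
x = -4.3125 gives p = -0.4656, negative; keep [-4.375, -4.3125]
x = -4.34375 gives p = 0.2916, positive; keep [-4.34375, -4.3125]
x = -4.328125 gives p = -0.0894, negative; keep [-4.34375, -4.328125]

[-4.34375, -4.328125]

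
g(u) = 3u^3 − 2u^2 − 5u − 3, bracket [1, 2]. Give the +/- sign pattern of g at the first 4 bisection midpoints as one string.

midpoint 1.5: g = -4.875 < 0 → [1.5, 2]
midpoint 1.75: g = -1.796875 < 0 → [1.75, 2]
midpoint 1.875: g = 0.369141 > 0 → [1.75, 1.875]
midpoint 1.8125: g = -0.7698 < 0 → [1.8125, 1.875]

--+-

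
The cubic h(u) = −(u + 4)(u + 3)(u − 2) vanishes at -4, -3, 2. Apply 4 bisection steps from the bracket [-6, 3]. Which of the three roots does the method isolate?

2

u = -1.5 gives h = 13.125, positive; keep [-1.5, 3]
u = 0.75 gives h = 22.265625, positive; keep [0.75, 3]
u = 1.875 gives h = 3.580078, positive; keep [1.875, 3]
u = 2.4375 gives h = -15.3142, negative; keep [1.875, 2.4375]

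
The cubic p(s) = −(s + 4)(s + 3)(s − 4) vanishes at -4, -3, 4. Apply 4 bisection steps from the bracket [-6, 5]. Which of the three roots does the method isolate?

s = -0.5 gives p = 39.375, positive; keep [-0.5, 5]
s = 2.25 gives p = 57.421875, positive; keep [2.25, 5]
s = 3.625 gives p = 18.943359, positive; keep [3.625, 5]
s = 4.3125 gives p = -18.9954, negative; keep [3.625, 4.3125]

4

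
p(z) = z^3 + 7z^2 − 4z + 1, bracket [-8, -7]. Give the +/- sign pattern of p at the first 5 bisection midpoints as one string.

p(-7.5) = 2.875 > 0, so the root lies in [-8, -7.5]
p(-7.75) = -13.046875 < 0, so the root lies in [-7.75, -7.5]
p(-7.625) = -4.837891 < 0, so the root lies in [-7.625, -7.5]
p(-7.5625) = -0.9202 < 0, so the root lies in [-7.5625, -7.5]
p(-7.53125) = 0.9926 > 0, so the root lies in [-7.5625, -7.53125]

+---+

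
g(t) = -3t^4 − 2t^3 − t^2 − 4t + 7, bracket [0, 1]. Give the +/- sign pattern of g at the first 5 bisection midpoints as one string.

g(0.5) = 4.3125 > 0, so the root lies in [0.5, 1]
g(0.75) = 1.644531 > 0, so the root lies in [0.75, 1]
g(0.875) = -0.364014 < 0, so the root lies in [0.75, 0.875]
g(0.8125) = 0.7097 > 0, so the root lies in [0.8125, 0.875]
g(0.84375) = 0.1913 > 0, so the root lies in [0.84375, 0.875]

++-++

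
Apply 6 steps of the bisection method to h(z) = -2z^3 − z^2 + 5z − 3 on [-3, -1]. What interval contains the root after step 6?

h(-2) = -1 < 0, so the root lies in [-3, -2]
h(-2.5) = 9.5 > 0, so the root lies in [-2.5, -2]
h(-2.25) = 3.46875 > 0, so the root lies in [-2.25, -2]
h(-2.125) = 1.0508 > 0, so the root lies in [-2.125, -2]
h(-2.0625) = -0.019 < 0, so the root lies in [-2.125, -2.0625]
h(-2.09375) = 0.5046 > 0, so the root lies in [-2.09375, -2.0625]

[-2.09375, -2.0625]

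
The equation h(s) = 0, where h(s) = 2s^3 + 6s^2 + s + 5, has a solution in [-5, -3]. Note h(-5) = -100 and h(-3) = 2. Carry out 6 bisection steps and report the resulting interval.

[-3.125, -3.09375]

m = -4, h(m) = -31 (−); new bracket [-4, -3]
m = -3.5, h(m) = -10.75 (−); new bracket [-3.5, -3]
m = -3.25, h(m) = -3.53125 (−); new bracket [-3.25, -3]
m = -3.125, h(m) = -0.5664 (−); new bracket [-3.125, -3]
m = -3.0625, h(m) = 0.7651 (+); new bracket [-3.125, -3.0625]
m = -3.09375, h(m) = 0.1116 (+); new bracket [-3.125, -3.09375]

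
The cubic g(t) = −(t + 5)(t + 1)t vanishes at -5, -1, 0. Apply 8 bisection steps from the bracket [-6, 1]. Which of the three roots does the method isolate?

g(-2.5) = -9.375 < 0, so the root lies in [-6, -2.5]
g(-4.25) = -10.359375 < 0, so the root lies in [-6, -4.25]
g(-5.125) = 2.642578 > 0, so the root lies in [-5.125, -4.25]
g(-4.6875) = -5.4016 < 0, so the root lies in [-5.125, -4.6875]
g(-4.90625) = -1.7967 < 0, so the root lies in [-5.125, -4.90625]
g(-5.015625) = 0.3147 > 0, so the root lies in [-5.015625, -4.90625]
g(-4.9609375) = -0.7676 < 0, so the root lies in [-5.015625, -4.9609375]
g(-4.98828125) = -0.2331 < 0, so the root lies in [-5.015625, -4.98828125]

-5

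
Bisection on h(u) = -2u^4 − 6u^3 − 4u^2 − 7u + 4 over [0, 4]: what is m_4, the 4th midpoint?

0.25

midpoint 2: h = -106 < 0 → [0, 2]
midpoint 1: h = -15 < 0 → [0, 1]
midpoint 0.5: h = -1.375 < 0 → [0, 0.5]
midpoint 0.25: h = 1.8984 > 0 → [0.25, 0.5]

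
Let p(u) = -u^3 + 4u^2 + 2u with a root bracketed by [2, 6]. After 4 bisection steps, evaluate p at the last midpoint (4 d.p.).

3.9844

u = 4 gives p = 8, positive; keep [4, 6]
u = 5 gives p = -15, negative; keep [4, 5]
u = 4.5 gives p = -1.125, negative; keep [4, 4.5]
u = 4.25 gives p = 3.9844, positive; keep [4.25, 4.5]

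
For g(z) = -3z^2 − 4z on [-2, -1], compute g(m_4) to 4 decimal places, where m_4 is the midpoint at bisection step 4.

0.0820

g(-1.5) = -0.75 < 0, so the root lies in [-1.5, -1]
g(-1.25) = 0.3125 > 0, so the root lies in [-1.5, -1.25]
g(-1.375) = -0.171875 < 0, so the root lies in [-1.375, -1.25]
g(-1.3125) = 0.082 > 0, so the root lies in [-1.375, -1.3125]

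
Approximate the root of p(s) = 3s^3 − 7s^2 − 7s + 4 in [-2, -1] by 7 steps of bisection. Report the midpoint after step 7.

p(-1.5) = -11.375 < 0, so the root lies in [-1.5, -1]
p(-1.25) = -4.046875 < 0, so the root lies in [-1.25, -1]
p(-1.125) = -1.255859 < 0, so the root lies in [-1.125, -1]
p(-1.0625) = -0.0632 < 0, so the root lies in [-1.0625, -1]
p(-1.03125) = 0.4843 > 0, so the root lies in [-1.0625, -1.03125]
p(-1.046875) = 0.2145 > 0, so the root lies in [-1.0625, -1.046875]
p(-1.0546875) = 0.0767 > 0, so the root lies in [-1.0625, -1.0546875]

-1.0546875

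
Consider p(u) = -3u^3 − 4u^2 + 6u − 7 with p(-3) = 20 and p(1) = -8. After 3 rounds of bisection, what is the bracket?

midpoint -1: p = -14 < 0 → [-3, -1]
midpoint -2: p = -11 < 0 → [-3, -2]
midpoint -2.5: p = -0.125 < 0 → [-3, -2.5]

[-3, -2.5]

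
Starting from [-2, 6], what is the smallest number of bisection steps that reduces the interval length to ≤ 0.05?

Width after n steps is 8/2^n. Need 2^n ≥ 8/0.05 = 160.
2^7 = 128 < 160 ≤ 2^8 = 256, so n = 8.

8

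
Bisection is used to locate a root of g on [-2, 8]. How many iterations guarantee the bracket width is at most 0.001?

Width after n steps is 10/2^n. Need 2^n ≥ 10/0.001 = 10000.
2^13 = 8192 < 10000 ≤ 2^14 = 16384, so n = 14.

14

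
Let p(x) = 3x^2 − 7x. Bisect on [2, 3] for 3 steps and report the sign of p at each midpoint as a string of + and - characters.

+-+

x = 2.5 gives p = 1.25, positive; keep [2, 2.5]
x = 2.25 gives p = -0.5625, negative; keep [2.25, 2.5]
x = 2.375 gives p = 0.296875, positive; keep [2.25, 2.375]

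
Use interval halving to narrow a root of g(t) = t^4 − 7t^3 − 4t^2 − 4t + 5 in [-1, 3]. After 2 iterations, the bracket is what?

[0, 1]

g(1) = -9 < 0, so the root lies in [-1, 1]
g(0) = 5 > 0, so the root lies in [0, 1]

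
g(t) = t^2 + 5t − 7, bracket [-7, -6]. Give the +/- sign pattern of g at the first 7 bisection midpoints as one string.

++-+++-

m = -6.5, g(m) = 2.75 (+); new bracket [-6.5, -6]
m = -6.25, g(m) = 0.8125 (+); new bracket [-6.25, -6]
m = -6.125, g(m) = -0.109375 (−); new bracket [-6.25, -6.125]
m = -6.1875, g(m) = 0.3477 (+); new bracket [-6.1875, -6.125]
m = -6.15625, g(m) = 0.1182 (+); new bracket [-6.15625, -6.125]
m = -6.140625, g(m) = 0.0042 (+); new bracket [-6.140625, -6.125]
m = -6.1328125, g(m) = -0.0527 (−); new bracket [-6.140625, -6.1328125]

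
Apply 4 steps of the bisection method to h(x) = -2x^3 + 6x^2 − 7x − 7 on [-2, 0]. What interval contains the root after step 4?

midpoint -1: h = 8 > 0 → [-1, 0]
midpoint -0.5: h = -1.75 < 0 → [-1, -0.5]
midpoint -0.75: h = 2.46875 > 0 → [-0.75, -0.5]
midpoint -0.625: h = 0.207 > 0 → [-0.625, -0.5]

[-0.625, -0.5]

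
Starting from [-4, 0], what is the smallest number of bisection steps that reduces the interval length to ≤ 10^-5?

19

Width after n steps is 4/2^n. Need 2^n ≥ 4/10^-5 = 400000.
2^18 = 262144 < 400000 ≤ 2^19 = 524288, so n = 19.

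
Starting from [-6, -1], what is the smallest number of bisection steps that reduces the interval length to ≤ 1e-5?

Width after n steps is 5/2^n. Need 2^n ≥ 5/1e-5 = 500000.
2^18 = 262144 < 500000 ≤ 2^19 = 524288, so n = 19.

19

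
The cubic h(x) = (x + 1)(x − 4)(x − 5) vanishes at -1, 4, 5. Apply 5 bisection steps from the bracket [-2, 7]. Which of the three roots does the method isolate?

x = 2.5 gives h = 13.125, positive; keep [-2, 2.5]
x = 0.25 gives h = 22.265625, positive; keep [-2, 0.25]
x = -0.875 gives h = 3.580078, positive; keep [-2, -0.875]
x = -1.4375 gives h = -15.3142, negative; keep [-1.4375, -0.875]
x = -1.15625 gives h = -4.9599, negative; keep [-1.15625, -0.875]

-1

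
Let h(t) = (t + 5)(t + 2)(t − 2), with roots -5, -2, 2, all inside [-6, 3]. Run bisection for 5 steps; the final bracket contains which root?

t = -1.5 gives h = -6.125, negative; keep [-1.5, 3]
t = 0.75 gives h = -19.765625, negative; keep [0.75, 3]
t = 1.875 gives h = -3.330078, negative; keep [1.875, 3]
t = 2.4375 gives h = 14.4392, positive; keep [1.875, 2.4375]
t = 2.15625 gives h = 4.6474, positive; keep [1.875, 2.15625]

2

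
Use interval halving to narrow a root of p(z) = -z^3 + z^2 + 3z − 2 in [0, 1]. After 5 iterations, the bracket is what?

p(0.5) = -0.375 < 0, so the root lies in [0.5, 1]
p(0.75) = 0.390625 > 0, so the root lies in [0.5, 0.75]
p(0.625) = 0.021484 > 0, so the root lies in [0.5, 0.625]
p(0.5625) = -0.1741 < 0, so the root lies in [0.5625, 0.625]
p(0.59375) = -0.0755 < 0, so the root lies in [0.59375, 0.625]

[0.59375, 0.625]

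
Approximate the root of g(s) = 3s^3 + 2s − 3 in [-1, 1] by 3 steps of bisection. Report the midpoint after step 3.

0.75

m = 0, g(m) = -3 (−); new bracket [0, 1]
m = 0.5, g(m) = -1.625 (−); new bracket [0.5, 1]
m = 0.75, g(m) = -0.234375 (−); new bracket [0.75, 1]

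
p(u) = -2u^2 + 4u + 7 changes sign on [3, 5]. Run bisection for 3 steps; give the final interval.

[3, 3.25]

u = 4 gives p = -9, negative; keep [3, 4]
u = 3.5 gives p = -3.5, negative; keep [3, 3.5]
u = 3.25 gives p = -1.125, negative; keep [3, 3.25]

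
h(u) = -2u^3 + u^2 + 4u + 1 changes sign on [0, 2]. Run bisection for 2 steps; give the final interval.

midpoint 1: h = 4 > 0 → [1, 2]
midpoint 1.5: h = 2.5 > 0 → [1.5, 2]

[1.5, 2]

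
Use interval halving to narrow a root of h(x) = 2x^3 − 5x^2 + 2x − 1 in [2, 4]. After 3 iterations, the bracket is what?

m = 3, h(m) = 14 (+); new bracket [2, 3]
m = 2.5, h(m) = 4 (+); new bracket [2, 2.5]
m = 2.25, h(m) = 0.96875 (+); new bracket [2, 2.25]

[2, 2.25]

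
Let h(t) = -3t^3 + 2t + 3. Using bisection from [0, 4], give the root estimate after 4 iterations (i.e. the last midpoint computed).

1.25

midpoint 2: h = -17 < 0 → [0, 2]
midpoint 1: h = 2 > 0 → [1, 2]
midpoint 1.5: h = -4.125 < 0 → [1, 1.5]
midpoint 1.25: h = -0.3594 < 0 → [1, 1.25]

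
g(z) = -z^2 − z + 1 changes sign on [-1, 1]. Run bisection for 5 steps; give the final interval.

midpoint 0: g = 1 > 0 → [0, 1]
midpoint 0.5: g = 0.25 > 0 → [0.5, 1]
midpoint 0.75: g = -0.3125 < 0 → [0.5, 0.75]
midpoint 0.625: g = -0.0156 < 0 → [0.5, 0.625]
midpoint 0.5625: g = 0.1211 > 0 → [0.5625, 0.625]

[0.5625, 0.625]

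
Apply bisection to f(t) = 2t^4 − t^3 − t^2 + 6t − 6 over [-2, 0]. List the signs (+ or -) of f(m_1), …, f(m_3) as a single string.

midpoint -1: f = -10 < 0 → [-2, -1]
midpoint -1.5: f = -3.75 < 0 → [-2, -1.5]
midpoint -1.75: f = 4.554688 > 0 → [-1.75, -1.5]

--+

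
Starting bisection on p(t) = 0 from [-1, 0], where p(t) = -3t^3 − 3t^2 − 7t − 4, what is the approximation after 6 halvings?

m = -0.5, p(m) = -0.875 (−); new bracket [-1, -0.5]
m = -0.75, p(m) = 0.828125 (+); new bracket [-0.75, -0.5]
m = -0.625, p(m) = -0.064453 (−); new bracket [-0.75, -0.625]
m = -0.6875, p(m) = 0.3694 (+); new bracket [-0.6875, -0.625]
m = -0.65625, p(m) = 0.1496 (+); new bracket [-0.65625, -0.625]
m = -0.640625, p(m) = 0.0419 (+); new bracket [-0.640625, -0.625]

-0.640625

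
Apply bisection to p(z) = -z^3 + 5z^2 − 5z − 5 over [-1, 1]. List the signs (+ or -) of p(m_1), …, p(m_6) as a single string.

midpoint 0: p = -5 < 0 → [-1, 0]
midpoint -0.5: p = -1.125 < 0 → [-1, -0.5]
midpoint -0.75: p = 1.984375 > 0 → [-0.75, -0.5]
midpoint -0.625: p = 0.3223 > 0 → [-0.625, -0.5]
midpoint -0.5625: p = -0.4275 < 0 → [-0.625, -0.5625]
midpoint -0.59375: p = -0.0592 < 0 → [-0.625, -0.59375]

--++--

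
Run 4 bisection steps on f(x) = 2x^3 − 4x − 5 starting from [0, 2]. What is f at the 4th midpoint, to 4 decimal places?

0.6836

x = 1 gives f = -7, negative; keep [1, 2]
x = 1.5 gives f = -4.25, negative; keep [1.5, 2]
x = 1.75 gives f = -1.28125, negative; keep [1.75, 2]
x = 1.875 gives f = 0.6836, positive; keep [1.75, 1.875]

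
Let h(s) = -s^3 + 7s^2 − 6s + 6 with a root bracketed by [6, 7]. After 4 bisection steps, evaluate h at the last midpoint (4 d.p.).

-0.0183

midpoint 6.5: h = -11.875 < 0 → [6, 6.5]
midpoint 6.25: h = -2.203125 < 0 → [6, 6.25]
midpoint 6.125: h = 2.076172 > 0 → [6.125, 6.25]
midpoint 6.1875: h = -0.0183 < 0 → [6.125, 6.1875]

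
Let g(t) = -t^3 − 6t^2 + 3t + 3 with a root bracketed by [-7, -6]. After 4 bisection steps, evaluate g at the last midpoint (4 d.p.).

m = -6.5, g(m) = 4.625 (+); new bracket [-6.5, -6]
m = -6.25, g(m) = -5.984375 (−); new bracket [-6.5, -6.25]
m = -6.375, g(m) = -0.884766 (−); new bracket [-6.5, -6.375]
m = -6.4375, g(m) = 1.8181 (+); new bracket [-6.4375, -6.375]

1.8181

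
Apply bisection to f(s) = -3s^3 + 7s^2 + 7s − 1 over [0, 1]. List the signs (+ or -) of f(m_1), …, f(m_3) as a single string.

++-

f(0.5) = 3.875 > 0, so the root lies in [0, 0.5]
f(0.25) = 1.140625 > 0, so the root lies in [0, 0.25]
f(0.125) = -0.021484 < 0, so the root lies in [0.125, 0.25]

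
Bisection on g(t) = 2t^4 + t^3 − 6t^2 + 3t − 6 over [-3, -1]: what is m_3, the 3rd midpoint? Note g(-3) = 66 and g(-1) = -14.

t = -2 gives g = -12, negative; keep [-3, -2]
t = -2.5 gives g = 11.5, positive; keep [-2.5, -2]
t = -2.25 gives g = -3.257812, negative; keep [-2.5, -2.25]

-2.25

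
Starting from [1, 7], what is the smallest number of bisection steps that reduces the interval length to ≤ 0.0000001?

26

Width after n steps is 6/2^n. Need 2^n ≥ 6/0.0000001 = 60000000.
2^25 = 33554432 < 60000000 ≤ 2^26 = 67108864, so n = 26.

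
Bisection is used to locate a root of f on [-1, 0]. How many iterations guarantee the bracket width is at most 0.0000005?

Width after n steps is 1/2^n. Need 2^n ≥ 1/0.0000005 = 2000000.
2^20 = 1048576 < 2000000 ≤ 2^21 = 2097152, so n = 21.

21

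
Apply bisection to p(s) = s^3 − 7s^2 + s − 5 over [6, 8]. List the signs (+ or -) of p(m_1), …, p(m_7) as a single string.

+----+-

s = 7 gives p = 2, positive; keep [6, 7]
s = 6.5 gives p = -19.625, negative; keep [6.5, 7]
s = 6.75 gives p = -9.640625, negative; keep [6.75, 7]
s = 6.875 gives p = -4.0332, negative; keep [6.875, 7]
s = 6.9375 gives p = -1.0706, negative; keep [6.9375, 7]
s = 6.96875 gives p = 0.4511, positive; keep [6.9375, 6.96875]
s = 6.953125 gives p = -0.3131, negative; keep [6.953125, 6.96875]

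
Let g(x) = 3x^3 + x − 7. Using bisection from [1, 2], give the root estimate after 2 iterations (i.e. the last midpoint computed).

1.25

m = 1.5, g(m) = 4.625 (+); new bracket [1, 1.5]
m = 1.25, g(m) = 0.109375 (+); new bracket [1, 1.25]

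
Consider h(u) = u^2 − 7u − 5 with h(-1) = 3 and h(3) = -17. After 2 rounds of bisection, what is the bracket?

h(1) = -11 < 0, so the root lies in [-1, 1]
h(0) = -5 < 0, so the root lies in [-1, 0]

[-1, 0]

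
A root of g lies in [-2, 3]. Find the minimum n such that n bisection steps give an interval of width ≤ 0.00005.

Width after n steps is 5/2^n. Need 2^n ≥ 5/0.00005 = 100000.
2^16 = 65536 < 100000 ≤ 2^17 = 131072, so n = 17.

17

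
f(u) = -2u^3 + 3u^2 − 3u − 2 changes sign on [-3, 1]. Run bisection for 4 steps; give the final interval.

[-0.5, -0.25]

midpoint -1: f = 6 > 0 → [-1, 1]
midpoint 0: f = -2 < 0 → [-1, 0]
midpoint -0.5: f = 0.5 > 0 → [-0.5, 0]
midpoint -0.25: f = -1.0312 < 0 → [-0.5, -0.25]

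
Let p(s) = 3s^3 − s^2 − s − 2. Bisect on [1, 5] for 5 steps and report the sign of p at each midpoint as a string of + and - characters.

m = 3, p(m) = 67 (+); new bracket [1, 3]
m = 2, p(m) = 16 (+); new bracket [1, 2]
m = 1.5, p(m) = 4.375 (+); new bracket [1, 1.5]
m = 1.25, p(m) = 1.0469 (+); new bracket [1, 1.25]
m = 1.125, p(m) = -0.1191 (−); new bracket [1.125, 1.25]

++++-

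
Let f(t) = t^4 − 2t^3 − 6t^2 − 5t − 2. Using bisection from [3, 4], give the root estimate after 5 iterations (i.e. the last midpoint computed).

m = 3.5, f(m) = -28.6875 (−); new bracket [3.5, 4]
m = 3.75, f(m) = -12.839844 (−); new bracket [3.75, 4]
m = 3.875, f(m) = -2.37085 (−); new bracket [3.875, 4]
m = 3.9375, f(m) = 3.5669 (+); new bracket [3.875, 3.9375]
m = 3.90625, f(m) = 0.5374 (+); new bracket [3.875, 3.90625]

3.90625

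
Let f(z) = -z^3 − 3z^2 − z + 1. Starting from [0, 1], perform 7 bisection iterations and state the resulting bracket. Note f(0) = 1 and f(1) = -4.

midpoint 0.5: f = -0.375 < 0 → [0, 0.5]
midpoint 0.25: f = 0.546875 > 0 → [0.25, 0.5]
midpoint 0.375: f = 0.150391 > 0 → [0.375, 0.5]
midpoint 0.4375: f = -0.0955 < 0 → [0.375, 0.4375]
midpoint 0.40625: f = 0.0316 > 0 → [0.40625, 0.4375]
midpoint 0.421875: f = -0.0309 < 0 → [0.40625, 0.421875]
midpoint 0.4140625: f = 0.0006 > 0 → [0.4140625, 0.421875]

[0.4140625, 0.421875]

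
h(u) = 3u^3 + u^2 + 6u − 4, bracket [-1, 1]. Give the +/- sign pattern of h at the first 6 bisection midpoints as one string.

--+++-

h(0) = -4 < 0, so the root lies in [0, 1]
h(0.5) = -0.375 < 0, so the root lies in [0.5, 1]
h(0.75) = 2.328125 > 0, so the root lies in [0.5, 0.75]
h(0.625) = 0.873 > 0, so the root lies in [0.5, 0.625]
h(0.5625) = 0.2253 > 0, so the root lies in [0.5, 0.5625]
h(0.53125) = -0.0805 < 0, so the root lies in [0.53125, 0.5625]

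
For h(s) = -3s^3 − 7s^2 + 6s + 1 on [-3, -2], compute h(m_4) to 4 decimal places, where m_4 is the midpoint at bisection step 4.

m = -2.5, h(m) = -10.875 (−); new bracket [-3, -2.5]
m = -2.75, h(m) = -6.046875 (−); new bracket [-3, -2.75]
m = -2.875, h(m) = -2.818359 (−); new bracket [-3, -2.875]
m = -2.9375, h(m) = -0.9851 (−); new bracket [-3, -2.9375]

-0.9851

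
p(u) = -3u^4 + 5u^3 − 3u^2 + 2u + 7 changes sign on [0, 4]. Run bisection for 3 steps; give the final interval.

midpoint 2: p = -9 < 0 → [0, 2]
midpoint 1: p = 8 > 0 → [1, 2]
midpoint 1.5: p = 4.9375 > 0 → [1.5, 2]

[1.5, 2]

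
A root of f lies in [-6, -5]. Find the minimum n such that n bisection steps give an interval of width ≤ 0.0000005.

21

Width after n steps is 1/2^n. Need 2^n ≥ 1/0.0000005 = 2000000.
2^20 = 1048576 < 2000000 ≤ 2^21 = 2097152, so n = 21.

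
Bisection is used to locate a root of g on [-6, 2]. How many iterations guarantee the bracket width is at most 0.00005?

Width after n steps is 8/2^n. Need 2^n ≥ 8/0.00005 = 160000.
2^17 = 131072 < 160000 ≤ 2^18 = 262144, so n = 18.

18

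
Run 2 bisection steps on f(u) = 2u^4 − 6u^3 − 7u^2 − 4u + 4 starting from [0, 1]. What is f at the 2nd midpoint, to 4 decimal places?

u = 0.5 gives f = -0.375, negative; keep [0, 0.5]
u = 0.25 gives f = 2.476562, positive; keep [0.25, 0.5]

2.4766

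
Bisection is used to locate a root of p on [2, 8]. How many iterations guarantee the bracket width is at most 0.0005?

Width after n steps is 6/2^n. Need 2^n ≥ 6/0.0005 = 12000.
2^13 = 8192 < 12000 ≤ 2^14 = 16384, so n = 14.

14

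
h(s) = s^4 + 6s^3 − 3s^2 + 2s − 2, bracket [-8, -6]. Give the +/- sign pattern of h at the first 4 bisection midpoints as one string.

+-++

s = -7 gives h = 180, positive; keep [-7, -6]
s = -6.5 gives h = -4.4375, negative; keep [-7, -6.5]
s = -6.75 gives h = 78.472656, positive; keep [-6.75, -6.5]
s = -6.625 gives h = 34.8127, positive; keep [-6.625, -6.5]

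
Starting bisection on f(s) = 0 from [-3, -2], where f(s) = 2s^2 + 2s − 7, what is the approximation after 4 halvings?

-2.4375

midpoint -2.5: f = 0.5 > 0 → [-2.5, -2]
midpoint -2.25: f = -1.375 < 0 → [-2.5, -2.25]
midpoint -2.375: f = -0.46875 < 0 → [-2.5, -2.375]
midpoint -2.4375: f = 0.0078 > 0 → [-2.4375, -2.375]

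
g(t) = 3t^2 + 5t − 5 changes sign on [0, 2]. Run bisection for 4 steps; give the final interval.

midpoint 1: g = 3 > 0 → [0, 1]
midpoint 0.5: g = -1.75 < 0 → [0.5, 1]
midpoint 0.75: g = 0.4375 > 0 → [0.5, 0.75]
midpoint 0.625: g = -0.7031 < 0 → [0.625, 0.75]

[0.625, 0.75]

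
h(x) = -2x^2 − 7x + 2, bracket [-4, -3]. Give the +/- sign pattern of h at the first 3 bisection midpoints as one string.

x = -3.5 gives h = 2, positive; keep [-4, -3.5]
x = -3.75 gives h = 0.125, positive; keep [-4, -3.75]
x = -3.875 gives h = -0.90625, negative; keep [-3.875, -3.75]

++-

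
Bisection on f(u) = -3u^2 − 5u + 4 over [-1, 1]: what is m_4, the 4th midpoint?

midpoint 0: f = 4 > 0 → [0, 1]
midpoint 0.5: f = 0.75 > 0 → [0.5, 1]
midpoint 0.75: f = -1.4375 < 0 → [0.5, 0.75]
midpoint 0.625: f = -0.2969 < 0 → [0.5, 0.625]

0.625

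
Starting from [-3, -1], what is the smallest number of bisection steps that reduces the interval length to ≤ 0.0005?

12

Width after n steps is 2/2^n. Need 2^n ≥ 2/0.0005 = 4000.
2^11 = 2048 < 4000 ≤ 2^12 = 4096, so n = 12.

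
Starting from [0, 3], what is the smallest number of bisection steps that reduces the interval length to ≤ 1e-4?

Width after n steps is 3/2^n. Need 2^n ≥ 3/1e-4 = 30000.
2^14 = 16384 < 30000 ≤ 2^15 = 32768, so n = 15.

15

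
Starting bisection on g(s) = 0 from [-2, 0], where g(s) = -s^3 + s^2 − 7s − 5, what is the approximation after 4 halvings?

midpoint -1: g = 4 > 0 → [-1, 0]
midpoint -0.5: g = -1.125 < 0 → [-1, -0.5]
midpoint -0.75: g = 1.234375 > 0 → [-0.75, -0.5]
midpoint -0.625: g = 0.0098 > 0 → [-0.625, -0.5]

-0.625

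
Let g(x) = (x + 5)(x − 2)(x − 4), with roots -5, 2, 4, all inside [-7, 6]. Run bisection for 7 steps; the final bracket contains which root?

x = -0.5 gives g = 50.625, positive; keep [-7, -0.5]
x = -3.75 gives g = 55.703125, positive; keep [-7, -3.75]
x = -5.375 gives g = -25.927734, negative; keep [-5.375, -3.75]
x = -4.5625 gives g = 24.5837, positive; keep [-5.375, -4.5625]
x = -4.96875 gives g = 1.9532, positive; keep [-5.375, -4.96875]
x = -5.171875 gives g = -11.3059, negative; keep [-5.171875, -4.96875]
x = -5.0703125 gives g = -4.5091, negative; keep [-5.0703125, -4.96875]

-5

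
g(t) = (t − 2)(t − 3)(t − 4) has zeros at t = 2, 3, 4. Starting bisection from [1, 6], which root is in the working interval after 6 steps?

4

midpoint 3.5: g = -0.375 < 0 → [3.5, 6]
midpoint 4.75: g = 3.609375 > 0 → [3.5, 4.75]
midpoint 4.125: g = 0.298828 > 0 → [3.5, 4.125]
midpoint 3.8125: g = -0.2761 < 0 → [3.8125, 4.125]
midpoint 3.96875: g = -0.0596 < 0 → [3.96875, 4.125]
midpoint 4.046875: g = 0.1004 > 0 → [3.96875, 4.046875]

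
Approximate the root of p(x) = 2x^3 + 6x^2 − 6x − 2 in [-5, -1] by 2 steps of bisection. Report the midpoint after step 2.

x = -3 gives p = 16, positive; keep [-5, -3]
x = -4 gives p = -10, negative; keep [-4, -3]

-4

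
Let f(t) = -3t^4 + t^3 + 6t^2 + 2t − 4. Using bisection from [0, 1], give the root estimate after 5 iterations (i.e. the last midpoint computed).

midpoint 0.5: f = -1.5625 < 0 → [0.5, 1]
midpoint 0.75: f = 0.347656 > 0 → [0.5, 0.75]
midpoint 0.625: f = -0.619873 < 0 → [0.625, 0.75]
midpoint 0.6875: f = -0.1343 < 0 → [0.6875, 0.75]
midpoint 0.71875: f = 0.1078 > 0 → [0.6875, 0.71875]

0.71875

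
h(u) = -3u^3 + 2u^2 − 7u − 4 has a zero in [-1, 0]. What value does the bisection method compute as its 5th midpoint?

midpoint -0.5: h = 0.375 > 0 → [-0.5, 0]
midpoint -0.25: h = -2.078125 < 0 → [-0.5, -0.25]
midpoint -0.375: h = -0.935547 < 0 → [-0.5, -0.375]
midpoint -0.4375: h = -0.3035 < 0 → [-0.5, -0.4375]
midpoint -0.46875: h = 0.0297 > 0 → [-0.46875, -0.4375]

-0.46875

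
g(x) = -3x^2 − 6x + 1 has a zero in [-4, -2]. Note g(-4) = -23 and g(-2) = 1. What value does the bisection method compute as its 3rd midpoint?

-2.25

midpoint -3: g = -8 < 0 → [-3, -2]
midpoint -2.5: g = -2.75 < 0 → [-2.5, -2]
midpoint -2.25: g = -0.6875 < 0 → [-2.25, -2]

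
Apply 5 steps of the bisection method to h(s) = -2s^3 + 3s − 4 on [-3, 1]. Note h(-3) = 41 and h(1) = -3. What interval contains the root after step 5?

[-1.75, -1.625]

s = -1 gives h = -5, negative; keep [-3, -1]
s = -2 gives h = 6, positive; keep [-2, -1]
s = -1.5 gives h = -1.75, negative; keep [-2, -1.5]
s = -1.75 gives h = 1.4688, positive; keep [-1.75, -1.5]
s = -1.625 gives h = -0.293, negative; keep [-1.75, -1.625]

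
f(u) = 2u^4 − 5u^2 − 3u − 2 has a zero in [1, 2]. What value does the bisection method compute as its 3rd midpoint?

1.875

u = 1.5 gives f = -7.625, negative; keep [1.5, 2]
u = 1.75 gives f = -3.804688, negative; keep [1.75, 2]
u = 1.875 gives f = -0.483887, negative; keep [1.875, 2]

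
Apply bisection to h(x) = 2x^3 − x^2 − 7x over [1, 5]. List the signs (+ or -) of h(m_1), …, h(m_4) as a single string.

m = 3, h(m) = 24 (+); new bracket [1, 3]
m = 2, h(m) = -2 (−); new bracket [2, 3]
m = 2.5, h(m) = 7.5 (+); new bracket [2, 2.5]
m = 2.25, h(m) = 1.9688 (+); new bracket [2, 2.25]

+-++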